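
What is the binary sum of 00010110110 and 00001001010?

Add column by column from the right: bit + bit + carry-in; write the sum mod 2, carry 1 when the sum is 2 or 3.
carry:  00111111100
        00010110110
+       00001001010
-------------------
       000100000000
(the carry out of the leftmost column, 0, becomes the leading bit)
Decimal check:
  00010110110 = 128 + 32 + 16 + 4 + 2 = 182
  00001001010 = 64 + 8 + 2 = 74
  182 + 74 = 256, and 000100000000 = 256 ✓



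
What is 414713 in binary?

Using repeated division by 2:
414713 ÷ 2 = 207356 remainder 1
207356 ÷ 2 = 103678 remainder 0
103678 ÷ 2 = 51839 remainder 0
51839 ÷ 2 = 25919 remainder 1
25919 ÷ 2 = 12959 remainder 1
12959 ÷ 2 = 6479 remainder 1
6479 ÷ 2 = 3239 remainder 1
3239 ÷ 2 = 1619 remainder 1
1619 ÷ 2 = 809 remainder 1
809 ÷ 2 = 404 remainder 1
404 ÷ 2 = 202 remainder 0
202 ÷ 2 = 101 remainder 0
101 ÷ 2 = 50 remainder 1
50 ÷ 2 = 25 remainder 0
25 ÷ 2 = 12 remainder 1
12 ÷ 2 = 6 remainder 0
6 ÷ 2 = 3 remainder 0
3 ÷ 2 = 1 remainder 1
1 ÷ 2 = 0 remainder 1
Reading remainders bottom to top: 1100101001111111001



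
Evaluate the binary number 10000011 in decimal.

Sum of powers of 2 for each 1-bit:
2^0 + 2^1 + 2^7
= 1 + 2 + 128
= 131



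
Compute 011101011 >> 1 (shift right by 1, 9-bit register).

Original: 011101011 (decimal 235)
Shift right by 1 position
Drop the 1 low bit; fill with zero on the left
Result: 001110101 (decimal 117)
Equivalent: 235 >> 1 = 235 ÷ 2^1 = 117



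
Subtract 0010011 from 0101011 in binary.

Method 1 - Direct subtraction (column by column from the right: bit − bit − borrow-in; if negative, add 2 and borrow 1 from the next column):
borrow: 0100000
        0101011
-       0010011
---------------
        0011000

Method 2 - Add two's complement:
Two's complement of 0010011: invert → 1101100, add 1 → 1101101
  0101011
+ 1101101
---------
 10011000  (end carry out of the top bit = 1)
Discarding the end carry: 0011000
Decimal check:
  0101011 = 32 + 8 + 2 + 1 = 43
  0010011 = 16 + 2 + 1 = 19
  43 - 19 = 24, and 0011000 = 16 + 8 = 24 ✓



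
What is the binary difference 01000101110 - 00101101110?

Method 1 - Direct subtraction (column by column from the right: bit − bit − borrow-in; if negative, add 2 and borrow 1 from the next column):
borrow: 01110000000
        01000101110
-       00101101110
-------------------
        00011000000

Method 2 - Add two's complement:
Two's complement of 00101101110: invert → 11010010001, add 1 → 11010010010
  01000101110
+ 11010010010
-------------
 100011000000  (end carry out of the top bit = 1)
Discarding the end carry: 00011000000
Decimal check:
  01000101110 = 512 + 32 + 8 + 4 + 2 = 558
  00101101110 = 256 + 64 + 32 + 8 + 4 + 2 = 366
  558 - 366 = 192, and 00011000000 = 128 + 64 = 192 ✓



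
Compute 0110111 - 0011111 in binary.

Method 1 - Direct subtraction (column by column from the right: bit − bit − borrow-in; if negative, add 2 and borrow 1 from the next column):
borrow: 0110000
        0110111
-       0011111
---------------
        0011000

Method 2 - Add two's complement:
Two's complement of 0011111: invert → 1100000, add 1 → 1100001
  0110111
+ 1100001
---------
 10011000  (end carry out of the top bit = 1)
Discarding the end carry: 0011000
Decimal check:
  0110111 = 32 + 16 + 4 + 2 + 1 = 55
  0011111 = 16 + 8 + 4 + 2 + 1 = 31
  55 - 31 = 24, and 0011000 = 16 + 8 = 24 ✓



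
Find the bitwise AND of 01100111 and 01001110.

AND: 1 only when both bits are 1
  01100111
& 01001110
----------
  01000110
Decimal: 103 & 78 = 70



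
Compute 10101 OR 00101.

OR: 1 when either bit is 1
  10101
| 00101
-------
  10101
Decimal: 21 | 5 = 21



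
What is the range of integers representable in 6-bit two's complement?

For 6-bit two's complement:
Minimum: -2^5 = -32
Maximum: 2^5 - 1 = 31



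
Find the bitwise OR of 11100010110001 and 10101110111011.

OR: 1 when either bit is 1
  11100010110001
| 10101110111011
----------------
  11101110111011
Decimal: 14513 | 11195 = 15291



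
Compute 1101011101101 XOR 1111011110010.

XOR: 1 when bits differ
  1101011101101
^ 1111011110010
---------------
  0010000011111
Decimal: 6893 ^ 7922 = 1055



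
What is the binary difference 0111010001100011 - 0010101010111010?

Method 1 - Direct subtraction (column by column from the right: bit − bit − borrow-in; if negative, add 2 and borrow 1 from the next column):
borrow: 0001011101110000
        0111010001100011
-       0010101010111010
------------------------
        0100100110101001

Method 2 - Add two's complement:
Two's complement of 0010101010111010: invert → 1101010101000101, add 1 → 1101010101000110
  0111010001100011
+ 1101010101000110
------------------
 10100100110101001  (end carry out of the top bit = 1)
Discarding the end carry: 0100100110101001
Decimal check:
  0111010001100011 = 16384 + 8192 + 4096 + 1024 + 64 + 32 + 2 + 1 = 29795
  0010101010111010 = 8192 + 2048 + 512 + 128 + 32 + 16 + 8 + 2 = 10938
  29795 - 10938 = 18857, and 0100100110101001 = 16384 + 2048 + 256 + 128 + 32 + 8 + 1 = 18857 ✓



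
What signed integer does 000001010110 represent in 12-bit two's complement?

Binary: 000001010110
Sign bit: 0 (non-negative)
Read directly as an unsigned value:
000001010110 = 64 + 16 + 4 + 2 = 86
Value: 86



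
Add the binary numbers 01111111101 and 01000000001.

Add column by column from the right: bit + bit + carry-in; write the sum mod 2, carry 1 when the sum is 2 or 3.
carry:  10000000010
        01111111101
+       01000000001
-------------------
       010111111110
(the carry out of the leftmost column, 0, becomes the leading bit)
Decimal check:
  01111111101 = 512 + 256 + 128 + 64 + 32 + 16 + 8 + 4 + 1 = 1021
  01000000001 = 512 + 1 = 513
  1021 + 513 = 1534, and 010111111110 = 1024 + 256 + 128 + 64 + 32 + 16 + 8 + 4 + 2 = 1534 ✓



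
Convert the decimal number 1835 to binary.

Using repeated division by 2:
1835 ÷ 2 = 917 remainder 1
917 ÷ 2 = 458 remainder 1
458 ÷ 2 = 229 remainder 0
229 ÷ 2 = 114 remainder 1
114 ÷ 2 = 57 remainder 0
57 ÷ 2 = 28 remainder 1
28 ÷ 2 = 14 remainder 0
14 ÷ 2 = 7 remainder 0
7 ÷ 2 = 3 remainder 1
3 ÷ 2 = 1 remainder 1
1 ÷ 2 = 0 remainder 1
Reading remainders bottom to top: 11100101011



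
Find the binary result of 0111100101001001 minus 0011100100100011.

Method 1 - Direct subtraction (column by column from the right: bit − bit − borrow-in; if negative, add 2 and borrow 1 from the next column):
borrow: 0000000001001100
        0111100101001001
-       0011100100100011
------------------------
        0100000000100110

Method 2 - Add two's complement:
Two's complement of 0011100100100011: invert → 1100011011011100, add 1 → 1100011011011101
  0111100101001001
+ 1100011011011101
------------------
 10100000000100110  (end carry out of the top bit = 1)
Discarding the end carry: 0100000000100110
Decimal check:
  0111100101001001 = 16384 + 8192 + 4096 + 2048 + 256 + 64 + 8 + 1 = 31049
  0011100100100011 = 8192 + 4096 + 2048 + 256 + 32 + 2 + 1 = 14627
  31049 - 14627 = 16422, and 0100000000100110 = 16384 + 32 + 4 + 2 = 16422 ✓



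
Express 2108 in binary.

Using repeated division by 2:
2108 ÷ 2 = 1054 remainder 0
1054 ÷ 2 = 527 remainder 0
527 ÷ 2 = 263 remainder 1
263 ÷ 2 = 131 remainder 1
131 ÷ 2 = 65 remainder 1
65 ÷ 2 = 32 remainder 1
32 ÷ 2 = 16 remainder 0
16 ÷ 2 = 8 remainder 0
8 ÷ 2 = 4 remainder 0
4 ÷ 2 = 2 remainder 0
2 ÷ 2 = 1 remainder 0
1 ÷ 2 = 0 remainder 1
Reading remainders bottom to top: 100000111100



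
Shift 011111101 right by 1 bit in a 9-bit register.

Original: 011111101 (decimal 253)
Shift right by 1 position
Drop the 1 low bit; fill with zero on the left
Result: 001111110 (decimal 126)
Equivalent: 253 >> 1 = 253 ÷ 2^1 = 126



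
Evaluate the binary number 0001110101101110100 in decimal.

Sum of powers of 2 for each 1-bit:
2^2 + 2^4 + 2^5 + 2^6 + 2^8 + 2^9 + 2^11 + 2^13 + 2^14 + 2^15
= 4 + 16 + 32 + 64 + 256 + 512 + 2048 + 8192 + 16384 + 32768
= 60276



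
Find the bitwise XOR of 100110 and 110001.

XOR: 1 when bits differ
  100110
^ 110001
--------
  010111
Decimal: 38 ^ 49 = 23



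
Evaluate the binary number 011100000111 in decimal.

Sum of powers of 2 for each 1-bit:
2^0 + 2^1 + 2^2 + 2^8 + 2^9 + 2^10
= 1 + 2 + 4 + 256 + 512 + 1024
= 1799



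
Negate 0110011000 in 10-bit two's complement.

Original: 0110011000
Step 1 - Invert all bits: 1001100111
Step 2 - Add 1: 1001101000
Verification: 0110011000 + 1001101000 = 10000000000; discarding the end carry (carry out of the top bit) leaves the 10-bit value 0000000000, as required for x + (-x)



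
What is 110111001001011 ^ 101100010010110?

XOR: 1 when bits differ
  110111001001011
^ 101100010010110
-----------------
  011011011011101
Decimal: 28235 ^ 22678 = 14045



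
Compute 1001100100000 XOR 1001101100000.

XOR: 1 when bits differ
  1001100100000
^ 1001101100000
---------------
  0000001000000
Decimal: 4896 ^ 4960 = 64



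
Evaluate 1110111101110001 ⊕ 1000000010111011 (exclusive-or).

XOR: 1 when bits differ
  1110111101110001
^ 1000000010111011
------------------
  0110111111001010
Decimal: 61297 ^ 32955 = 28618



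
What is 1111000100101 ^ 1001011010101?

XOR: 1 when bits differ
  1111000100101
^ 1001011010101
---------------
  0110011110000
Decimal: 7717 ^ 4821 = 3312



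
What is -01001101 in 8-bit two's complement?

Original: 01001101
Step 1 - Invert all bits: 10110010
Step 2 - Add 1: 10110011
Verification: 01001101 + 10110011 = 100000000; discarding the end carry (carry out of the top bit) leaves the 8-bit value 00000000, as required for x + (-x)



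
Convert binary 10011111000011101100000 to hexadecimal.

Group into 4-bit nibbles from right:
  0100 = 4
  1111 = F
  1000 = 8
  0111 = 7
  0110 = 6
  0000 = 0
Result: 4F8760



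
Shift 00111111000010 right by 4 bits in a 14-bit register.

Original: 00111111000010 (decimal 4034)
Shift right by 4 positions
Drop the 4 low bits; fill with zeros on the left
Result: 00000011111100 (decimal 252)
Equivalent: 4034 >> 4 = 4034 ÷ 2^4 = 252



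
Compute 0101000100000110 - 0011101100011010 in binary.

Method 1 - Direct subtraction (column by column from the right: bit − bit − borrow-in; if negative, add 2 and borrow 1 from the next column):
borrow: 0111111111110000
        0101000100000110
-       0011101100011010
------------------------
        0001010111101100

Method 2 - Add two's complement:
Two's complement of 0011101100011010: invert → 1100010011100101, add 1 → 1100010011100110
  0101000100000110
+ 1100010011100110
------------------
 10001010111101100  (end carry out of the top bit = 1)
Discarding the end carry: 0001010111101100
Decimal check:
  0101000100000110 = 16384 + 4096 + 256 + 4 + 2 = 20742
  0011101100011010 = 8192 + 4096 + 2048 + 512 + 256 + 16 + 8 + 2 = 15130
  20742 - 15130 = 5612, and 0001010111101100 = 4096 + 1024 + 256 + 128 + 64 + 32 + 8 + 4 = 5612 ✓



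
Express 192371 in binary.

Using repeated division by 2:
192371 ÷ 2 = 96185 remainder 1
96185 ÷ 2 = 48092 remainder 1
48092 ÷ 2 = 24046 remainder 0
24046 ÷ 2 = 12023 remainder 0
12023 ÷ 2 = 6011 remainder 1
6011 ÷ 2 = 3005 remainder 1
3005 ÷ 2 = 1502 remainder 1
1502 ÷ 2 = 751 remainder 0
751 ÷ 2 = 375 remainder 1
375 ÷ 2 = 187 remainder 1
187 ÷ 2 = 93 remainder 1
93 ÷ 2 = 46 remainder 1
46 ÷ 2 = 23 remainder 0
23 ÷ 2 = 11 remainder 1
11 ÷ 2 = 5 remainder 1
5 ÷ 2 = 2 remainder 1
2 ÷ 2 = 1 remainder 0
1 ÷ 2 = 0 remainder 1
Reading remainders bottom to top: 101110111101110011



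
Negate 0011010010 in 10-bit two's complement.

Original: 0011010010
Step 1 - Invert all bits: 1100101101
Step 2 - Add 1: 1100101110
Verification: 0011010010 + 1100101110 = 10000000000; discarding the end carry (carry out of the top bit) leaves the 10-bit value 0000000000, as required for x + (-x)



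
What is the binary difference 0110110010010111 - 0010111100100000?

Method 1 - Direct subtraction (column by column from the right: bit − bit − borrow-in; if negative, add 2 and borrow 1 from the next column):
borrow: 0111111011000000
        0110110010010111
-       0010111100100000
------------------------
        0011110101110111

Method 2 - Add two's complement:
Two's complement of 0010111100100000: invert → 1101000011011111, add 1 → 1101000011100000
  0110110010010111
+ 1101000011100000
------------------
 10011110101110111  (end carry out of the top bit = 1)
Discarding the end carry: 0011110101110111
Decimal check:
  0110110010010111 = 16384 + 8192 + 2048 + 1024 + 128 + 16 + 4 + 2 + 1 = 27799
  0010111100100000 = 8192 + 2048 + 1024 + 512 + 256 + 32 = 12064
  27799 - 12064 = 15735, and 0011110101110111 = 8192 + 4096 + 2048 + 1024 + 256 + 64 + 32 + 16 + 4 + 2 + 1 = 15735 ✓



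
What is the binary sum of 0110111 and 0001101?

Add column by column from the right: bit + bit + carry-in; write the sum mod 2, carry 1 when the sum is 2 or 3.
carry:  1111110
        0110111
+       0001101
---------------
       01000100
(the carry out of the leftmost column, 0, becomes the leading bit)
Decimal check:
  0110111 = 32 + 16 + 4 + 2 + 1 = 55
  0001101 = 8 + 4 + 1 = 13
  55 + 13 = 68, and 01000100 = 64 + 4 = 68 ✓



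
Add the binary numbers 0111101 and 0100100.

Add column by column from the right: bit + bit + carry-in; write the sum mod 2, carry 1 when the sum is 2 or 3.
carry:  1111000
        0111101
+       0100100
---------------
       01100001
(the carry out of the leftmost column, 0, becomes the leading bit)
Decimal check:
  0111101 = 32 + 16 + 8 + 4 + 1 = 61
  0100100 = 32 + 4 = 36
  61 + 36 = 97, and 01100001 = 64 + 32 + 1 = 97 ✓



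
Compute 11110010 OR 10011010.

OR: 1 when either bit is 1
  11110010
| 10011010
----------
  11111010
Decimal: 242 | 154 = 250



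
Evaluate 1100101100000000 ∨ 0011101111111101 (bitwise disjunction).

OR: 1 when either bit is 1
  1100101100000000
| 0011101111111101
------------------
  1111101111111101
Decimal: 51968 | 15357 = 64509



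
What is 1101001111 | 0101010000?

OR: 1 when either bit is 1
  1101001111
| 0101010000
------------
  1101011111
Decimal: 847 | 336 = 863



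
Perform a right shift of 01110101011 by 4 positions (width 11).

Original: 01110101011 (decimal 939)
Shift right by 4 positions
Drop the 4 low bits; fill with zeros on the left
Result: 00000111010 (decimal 58)
Equivalent: 939 >> 4 = 939 ÷ 2^4 = 58



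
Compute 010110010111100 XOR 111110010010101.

XOR: 1 when bits differ
  010110010111100
^ 111110010010101
-----------------
  101000000101001
Decimal: 11452 ^ 31893 = 20521



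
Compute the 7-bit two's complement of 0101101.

Original: 0101101
Step 1 - Invert all bits: 1010010
Step 2 - Add 1: 1010011
Verification: 0101101 + 1010011 = 10000000; discarding the end carry (carry out of the top bit) leaves the 7-bit value 0000000, as required for x + (-x)



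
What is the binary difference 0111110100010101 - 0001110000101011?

Method 1 - Direct subtraction (column by column from the right: bit − bit − borrow-in; if negative, add 2 and borrow 1 from the next column):
borrow: 0000000111010100
        0111110100010101
-       0001110000101011
------------------------
        0110000011101010

Method 2 - Add two's complement:
Two's complement of 0001110000101011: invert → 1110001111010100, add 1 → 1110001111010101
  0111110100010101
+ 1110001111010101
------------------
 10110000011101010  (end carry out of the top bit = 1)
Discarding the end carry: 0110000011101010
Decimal check:
  0111110100010101 = 16384 + 8192 + 4096 + 2048 + 1024 + 256 + 16 + 4 + 1 = 32021
  0001110000101011 = 4096 + 2048 + 1024 + 32 + 8 + 2 + 1 = 7211
  32021 - 7211 = 24810, and 0110000011101010 = 16384 + 8192 + 128 + 64 + 32 + 8 + 2 = 24810 ✓



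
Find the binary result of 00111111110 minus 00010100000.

Method 1 - Direct subtraction (column by column from the right: bit − bit − borrow-in; if negative, add 2 and borrow 1 from the next column):
borrow: 00000000000
        00111111110
-       00010100000
-------------------
        00101011110

Method 2 - Add two's complement:
Two's complement of 00010100000: invert → 11101011111, add 1 → 11101100000
  00111111110
+ 11101100000
-------------
 100101011110  (end carry out of the top bit = 1)
Discarding the end carry: 00101011110
Decimal check:
  00111111110 = 256 + 128 + 64 + 32 + 16 + 8 + 4 + 2 = 510
  00010100000 = 128 + 32 = 160
  510 - 160 = 350, and 00101011110 = 256 + 64 + 16 + 8 + 4 + 2 = 350 ✓



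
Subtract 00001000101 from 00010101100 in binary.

Method 1 - Direct subtraction (column by column from the right: bit − bit − borrow-in; if negative, add 2 and borrow 1 from the next column):
borrow: 00010001110
        00010101100
-       00001000101
-------------------
        00001100111

Method 2 - Add two's complement:
Two's complement of 00001000101: invert → 11110111010, add 1 → 11110111011
  00010101100
+ 11110111011
-------------
 100001100111  (end carry out of the top bit = 1)
Discarding the end carry: 00001100111
Decimal check:
  00010101100 = 128 + 32 + 8 + 4 = 172
  00001000101 = 64 + 4 + 1 = 69
  172 - 69 = 103, and 00001100111 = 64 + 32 + 4 + 2 + 1 = 103 ✓



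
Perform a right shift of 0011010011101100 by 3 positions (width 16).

Original: 0011010011101100 (decimal 13548)
Shift right by 3 positions
Drop the 3 low bits; fill with zeros on the left
Result: 0000011010011101 (decimal 1693)
Equivalent: 13548 >> 3 = 13548 ÷ 2^3 = 1693



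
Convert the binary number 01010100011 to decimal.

Sum of powers of 2 for each 1-bit:
2^0 + 2^1 + 2^5 + 2^7 + 2^9
= 1 + 2 + 32 + 128 + 512
= 675



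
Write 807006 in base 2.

Using repeated division by 2:
807006 ÷ 2 = 403503 remainder 0
403503 ÷ 2 = 201751 remainder 1
201751 ÷ 2 = 100875 remainder 1
100875 ÷ 2 = 50437 remainder 1
50437 ÷ 2 = 25218 remainder 1
25218 ÷ 2 = 12609 remainder 0
12609 ÷ 2 = 6304 remainder 1
6304 ÷ 2 = 3152 remainder 0
3152 ÷ 2 = 1576 remainder 0
1576 ÷ 2 = 788 remainder 0
788 ÷ 2 = 394 remainder 0
394 ÷ 2 = 197 remainder 0
197 ÷ 2 = 98 remainder 1
98 ÷ 2 = 49 remainder 0
49 ÷ 2 = 24 remainder 1
24 ÷ 2 = 12 remainder 0
12 ÷ 2 = 6 remainder 0
6 ÷ 2 = 3 remainder 0
3 ÷ 2 = 1 remainder 1
1 ÷ 2 = 0 remainder 1
Reading remainders bottom to top: 11000101000001011110



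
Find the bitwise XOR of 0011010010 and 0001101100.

XOR: 1 when bits differ
  0011010010
^ 0001101100
------------
  0010111110
Decimal: 210 ^ 108 = 190



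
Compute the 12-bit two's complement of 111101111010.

Original (sign bit 1, negative): 111101111010
Step 1 - Invert all bits: 000010000101
Step 2 - Add 1: 000010000110
Verification: 111101111010 + 000010000110 = 1000000000000; discarding the end carry (carry out of the top bit) leaves the 12-bit value 000000000000, as required for x + (-x)



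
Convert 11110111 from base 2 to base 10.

Sum of powers of 2 for each 1-bit:
2^0 + 2^1 + 2^2 + 2^4 + 2^5 + 2^6 + 2^7
= 1 + 2 + 4 + 16 + 32 + 64 + 128
= 247



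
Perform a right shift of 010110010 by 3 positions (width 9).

Original: 010110010 (decimal 178)
Shift right by 3 positions
Drop the 3 low bits; fill with zeros on the left
Result: 000010110 (decimal 22)
Equivalent: 178 >> 3 = 178 ÷ 2^3 = 22



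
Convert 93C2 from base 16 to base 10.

Expand by place value (powers of 16):
Digit values: C = 12
93C2 = 9 × 16^3 + 3 × 16^2 + 12 × 16^1 + 2 × 16^0
= 9 × 4096 + 3 × 256 + 12 × 16 + 2 × 1
= 36864 + 768 + 192 + 2
= 37826



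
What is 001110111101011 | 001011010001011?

OR: 1 when either bit is 1
  001110111101011
| 001011010001011
-----------------
  001111111101011
Decimal: 7659 | 5771 = 8171



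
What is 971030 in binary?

Using repeated division by 2:
971030 ÷ 2 = 485515 remainder 0
485515 ÷ 2 = 242757 remainder 1
242757 ÷ 2 = 121378 remainder 1
121378 ÷ 2 = 60689 remainder 0
60689 ÷ 2 = 30344 remainder 1
30344 ÷ 2 = 15172 remainder 0
15172 ÷ 2 = 7586 remainder 0
7586 ÷ 2 = 3793 remainder 0
3793 ÷ 2 = 1896 remainder 1
1896 ÷ 2 = 948 remainder 0
948 ÷ 2 = 474 remainder 0
474 ÷ 2 = 237 remainder 0
237 ÷ 2 = 118 remainder 1
118 ÷ 2 = 59 remainder 0
59 ÷ 2 = 29 remainder 1
29 ÷ 2 = 14 remainder 1
14 ÷ 2 = 7 remainder 0
7 ÷ 2 = 3 remainder 1
3 ÷ 2 = 1 remainder 1
1 ÷ 2 = 0 remainder 1
Reading remainders bottom to top: 11101101000100010110



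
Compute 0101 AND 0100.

AND: 1 only when both bits are 1
  0101
& 0100
------
  0100
Decimal: 5 & 4 = 4



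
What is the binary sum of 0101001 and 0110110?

Add column by column from the right: bit + bit + carry-in; write the sum mod 2, carry 1 when the sum is 2 or 3.
carry:  1000000
        0101001
+       0110110
---------------
       01011111
(the carry out of the leftmost column, 0, becomes the leading bit)
Decimal check:
  0101001 = 32 + 8 + 1 = 41
  0110110 = 32 + 16 + 4 + 2 = 54
  41 + 54 = 95, and 01011111 = 64 + 16 + 8 + 4 + 2 + 1 = 95 ✓



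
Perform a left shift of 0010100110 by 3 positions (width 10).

Original: 0010100110 (decimal 166)
Shift left by 3 positions
Append 3 zeros on the right and drop the 3 high bits that overflow the 10-bit width
Result: 0100110000 (decimal 304)
Equivalent: 166 << 3 = 166 × 2^3 = 1328, truncated to 10 bits = 304



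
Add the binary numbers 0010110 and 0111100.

Add column by column from the right: bit + bit + carry-in; write the sum mod 2, carry 1 when the sum is 2 or 3.
carry:  1111000
        0010110
+       0111100
---------------
       01010010
(the carry out of the leftmost column, 0, becomes the leading bit)
Decimal check:
  0010110 = 16 + 4 + 2 = 22
  0111100 = 32 + 16 + 8 + 4 = 60
  22 + 60 = 82, and 01010010 = 64 + 16 + 2 = 82 ✓



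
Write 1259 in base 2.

Using repeated division by 2:
1259 ÷ 2 = 629 remainder 1
629 ÷ 2 = 314 remainder 1
314 ÷ 2 = 157 remainder 0
157 ÷ 2 = 78 remainder 1
78 ÷ 2 = 39 remainder 0
39 ÷ 2 = 19 remainder 1
19 ÷ 2 = 9 remainder 1
9 ÷ 2 = 4 remainder 1
4 ÷ 2 = 2 remainder 0
2 ÷ 2 = 1 remainder 0
1 ÷ 2 = 0 remainder 1
Reading remainders bottom to top: 10011101011



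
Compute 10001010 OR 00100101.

OR: 1 when either bit is 1
  10001010
| 00100101
----------
  10101111
Decimal: 138 | 37 = 175



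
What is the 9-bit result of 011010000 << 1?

Original: 011010000 (decimal 208)
Shift left by 1 position
Append 1 zero on the right
Result: 110100000 (decimal 416)
Equivalent: 208 << 1 = 208 × 2^1 = 416



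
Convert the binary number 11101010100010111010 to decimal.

Sum of powers of 2 for each 1-bit:
2^1 + 2^3 + 2^4 + 2^5 + 2^7 + 2^11 + 2^13 + 2^15 + 2^17 + 2^18 + 2^19
= 2 + 8 + 16 + 32 + 128 + 2048 + 8192 + 32768 + 131072 + 262144 + 524288
= 960698



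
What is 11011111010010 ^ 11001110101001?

XOR: 1 when bits differ
  11011111010010
^ 11001110101001
----------------
  00010001111011
Decimal: 14290 ^ 13225 = 1147



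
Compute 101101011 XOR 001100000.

XOR: 1 when bits differ
  101101011
^ 001100000
-----------
  100001011
Decimal: 363 ^ 96 = 267



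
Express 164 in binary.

Using repeated division by 2:
164 ÷ 2 = 82 remainder 0
82 ÷ 2 = 41 remainder 0
41 ÷ 2 = 20 remainder 1
20 ÷ 2 = 10 remainder 0
10 ÷ 2 = 5 remainder 0
5 ÷ 2 = 2 remainder 1
2 ÷ 2 = 1 remainder 0
1 ÷ 2 = 0 remainder 1
Reading remainders bottom to top: 10100100



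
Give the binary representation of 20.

Using repeated division by 2:
20 ÷ 2 = 10 remainder 0
10 ÷ 2 = 5 remainder 0
5 ÷ 2 = 2 remainder 1
2 ÷ 2 = 1 remainder 0
1 ÷ 2 = 0 remainder 1
Reading remainders bottom to top: 10100



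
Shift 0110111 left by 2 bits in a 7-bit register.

Original: 0110111 (decimal 55)
Shift left by 2 positions
Append 2 zeros on the right and drop the 2 high bits that overflow the 7-bit width
Result: 1011100 (decimal 92)
Equivalent: 55 << 2 = 55 × 2^2 = 220, truncated to 7 bits = 92



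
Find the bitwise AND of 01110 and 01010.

AND: 1 only when both bits are 1
  01110
& 01010
-------
  01010
Decimal: 14 & 10 = 10



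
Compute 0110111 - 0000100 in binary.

Method 1 - Direct subtraction (column by column from the right: bit − bit − borrow-in; if negative, add 2 and borrow 1 from the next column):
borrow: 0000000
        0110111
-       0000100
---------------
        0110011

Method 2 - Add two's complement:
Two's complement of 0000100: invert → 1111011, add 1 → 1111100
  0110111
+ 1111100
---------
 10110011  (end carry out of the top bit = 1)
Discarding the end carry: 0110011
Decimal check:
  0110111 = 32 + 16 + 4 + 2 + 1 = 55
  0000100 = 4
  55 - 4 = 51, and 0110011 = 32 + 16 + 2 + 1 = 51 ✓



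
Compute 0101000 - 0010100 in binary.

Method 1 - Direct subtraction (column by column from the right: bit − bit − borrow-in; if negative, add 2 and borrow 1 from the next column):
borrow: 0101000
        0101000
-       0010100
---------------
        0010100

Method 2 - Add two's complement:
Two's complement of 0010100: invert → 1101011, add 1 → 1101100
  0101000
+ 1101100
---------
 10010100  (end carry out of the top bit = 1)
Discarding the end carry: 0010100
Decimal check:
  0101000 = 32 + 8 = 40
  0010100 = 16 + 4 = 20
  40 - 20 = 20, and 0010100 = 16 + 4 = 20 ✓



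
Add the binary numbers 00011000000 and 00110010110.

Add column by column from the right: bit + bit + carry-in; write the sum mod 2, carry 1 when the sum is 2 or 3.
carry:  01100000000
        00011000000
+       00110010110
-------------------
       001001010110
(the carry out of the leftmost column, 0, becomes the leading bit)
Decimal check:
  00011000000 = 128 + 64 = 192
  00110010110 = 256 + 128 + 16 + 4 + 2 = 406
  192 + 406 = 598, and 001001010110 = 512 + 64 + 16 + 4 + 2 = 598 ✓



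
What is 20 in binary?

Using repeated division by 2:
20 ÷ 2 = 10 remainder 0
10 ÷ 2 = 5 remainder 0
5 ÷ 2 = 2 remainder 1
2 ÷ 2 = 1 remainder 0
1 ÷ 2 = 0 remainder 1
Reading remainders bottom to top: 10100



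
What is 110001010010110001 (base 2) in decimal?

Sum of powers of 2 for each 1-bit:
2^0 + 2^4 + 2^5 + 2^7 + 2^10 + 2^12 + 2^16 + 2^17
= 1 + 16 + 32 + 128 + 1024 + 4096 + 65536 + 131072
= 201905



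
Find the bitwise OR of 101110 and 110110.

OR: 1 when either bit is 1
  101110
| 110110
--------
  111110
Decimal: 46 | 54 = 62



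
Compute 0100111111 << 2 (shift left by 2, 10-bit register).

Original: 0100111111 (decimal 319)
Shift left by 2 positions
Append 2 zeros on the right and drop the 2 high bits that overflow the 10-bit width
Result: 0011111100 (decimal 252)
Equivalent: 319 << 2 = 319 × 2^2 = 1276, truncated to 10 bits = 252



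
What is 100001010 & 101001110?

AND: 1 only when both bits are 1
  100001010
& 101001110
-----------
  100001010
Decimal: 266 & 334 = 266



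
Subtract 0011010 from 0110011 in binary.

Method 1 - Direct subtraction (column by column from the right: bit − bit − borrow-in; if negative, add 2 and borrow 1 from the next column):
borrow: 0110000
        0110011
-       0011010
---------------
        0011001

Method 2 - Add two's complement:
Two's complement of 0011010: invert → 1100101, add 1 → 1100110
  0110011
+ 1100110
---------
 10011001  (end carry out of the top bit = 1)
Discarding the end carry: 0011001
Decimal check:
  0110011 = 32 + 16 + 2 + 1 = 51
  0011010 = 16 + 8 + 2 = 26
  51 - 26 = 25, and 0011001 = 16 + 8 + 1 = 25 ✓



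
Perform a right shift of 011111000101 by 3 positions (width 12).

Original: 011111000101 (decimal 1989)
Shift right by 3 positions
Drop the 3 low bits; fill with zeros on the left
Result: 000011111000 (decimal 248)
Equivalent: 1989 >> 3 = 1989 ÷ 2^3 = 248



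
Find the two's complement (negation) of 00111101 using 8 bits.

Original: 00111101
Step 1 - Invert all bits: 11000010
Step 2 - Add 1: 11000011
Verification: 00111101 + 11000011 = 100000000; discarding the end carry (carry out of the top bit) leaves the 8-bit value 00000000, as required for x + (-x)



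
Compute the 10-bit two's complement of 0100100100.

Original: 0100100100
Step 1 - Invert all bits: 1011011011
Step 2 - Add 1: 1011011100
Verification: 0100100100 + 1011011100 = 10000000000; discarding the end carry (carry out of the top bit) leaves the 10-bit value 0000000000, as required for x + (-x)



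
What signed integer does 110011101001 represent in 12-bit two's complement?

Binary: 110011101001
Sign bit: 1 (negative)
Invert: 001100010110
Add 1:  001100010111
Magnitude: 001100010111 = 512 + 256 + 16 + 4 + 2 + 1 = 791
Value: -791



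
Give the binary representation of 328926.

Using repeated division by 2:
328926 ÷ 2 = 164463 remainder 0
164463 ÷ 2 = 82231 remainder 1
82231 ÷ 2 = 41115 remainder 1
41115 ÷ 2 = 20557 remainder 1
20557 ÷ 2 = 10278 remainder 1
10278 ÷ 2 = 5139 remainder 0
5139 ÷ 2 = 2569 remainder 1
2569 ÷ 2 = 1284 remainder 1
1284 ÷ 2 = 642 remainder 0
642 ÷ 2 = 321 remainder 0
321 ÷ 2 = 160 remainder 1
160 ÷ 2 = 80 remainder 0
80 ÷ 2 = 40 remainder 0
40 ÷ 2 = 20 remainder 0
20 ÷ 2 = 10 remainder 0
10 ÷ 2 = 5 remainder 0
5 ÷ 2 = 2 remainder 1
2 ÷ 2 = 1 remainder 0
1 ÷ 2 = 0 remainder 1
Reading remainders bottom to top: 1010000010011011110



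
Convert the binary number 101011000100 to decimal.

Sum of powers of 2 for each 1-bit:
2^2 + 2^6 + 2^7 + 2^9 + 2^11
= 4 + 64 + 128 + 512 + 2048
= 2756



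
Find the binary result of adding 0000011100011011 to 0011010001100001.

Add column by column from the right: bit + bit + carry-in; write the sum mod 2, carry 1 when the sum is 2 or 3.
carry:  0000100000000110
        0000011100011011
+       0011010001100001
------------------------
       00011101101111100
(the carry out of the leftmost column, 0, becomes the leading bit)
Decimal check:
  0000011100011011 = 1024 + 512 + 256 + 16 + 8 + 2 + 1 = 1819
  0011010001100001 = 8192 + 4096 + 1024 + 64 + 32 + 1 = 13409
  1819 + 13409 = 15228, and 00011101101111100 = 8192 + 4096 + 2048 + 512 + 256 + 64 + 32 + 16 + 8 + 4 = 15228 ✓



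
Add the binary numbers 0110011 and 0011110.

Add column by column from the right: bit + bit + carry-in; write the sum mod 2, carry 1 when the sum is 2 or 3.
carry:  1111100
        0110011
+       0011110
---------------
       01010001
(the carry out of the leftmost column, 0, becomes the leading bit)
Decimal check:
  0110011 = 32 + 16 + 2 + 1 = 51
  0011110 = 16 + 8 + 4 + 2 = 30
  51 + 30 = 81, and 01010001 = 64 + 16 + 1 = 81 ✓



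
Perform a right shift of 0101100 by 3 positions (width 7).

Original: 0101100 (decimal 44)
Shift right by 3 positions
Drop the 3 low bits; fill with zeros on the left
Result: 0000101 (decimal 5)
Equivalent: 44 >> 3 = 44 ÷ 2^3 = 5



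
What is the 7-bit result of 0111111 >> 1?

Original: 0111111 (decimal 63)
Shift right by 1 position
Drop the 1 low bit; fill with zero on the left
Result: 0011111 (decimal 31)
Equivalent: 63 >> 1 = 63 ÷ 2^1 = 31



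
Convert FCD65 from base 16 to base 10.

Expand by place value (powers of 16):
Digit values: F = 15, C = 12, D = 13
FCD65 = 15 × 16^4 + 12 × 16^3 + 13 × 16^2 + 6 × 16^1 + 5 × 16^0
= 15 × 65536 + 12 × 4096 + 13 × 256 + 6 × 16 + 5 × 1
= 983040 + 49152 + 3328 + 96 + 5
= 1035621



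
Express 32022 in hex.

Using repeated division by 16 (digits 10–15 are A–F):
32022 ÷ 16 = 2001 remainder 6
2001 ÷ 16 = 125 remainder 1
125 ÷ 16 = 7 remainder 13 (D)
7 ÷ 16 = 0 remainder 7
Reading remainders bottom to top: 7D16



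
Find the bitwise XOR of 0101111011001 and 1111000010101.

XOR: 1 when bits differ
  0101111011001
^ 1111000010101
---------------
  1010111001100
Decimal: 3033 ^ 7701 = 5580



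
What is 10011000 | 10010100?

OR: 1 when either bit is 1
  10011000
| 10010100
----------
  10011100
Decimal: 152 | 148 = 156



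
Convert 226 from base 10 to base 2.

Using repeated division by 2:
226 ÷ 2 = 113 remainder 0
113 ÷ 2 = 56 remainder 1
56 ÷ 2 = 28 remainder 0
28 ÷ 2 = 14 remainder 0
14 ÷ 2 = 7 remainder 0
7 ÷ 2 = 3 remainder 1
3 ÷ 2 = 1 remainder 1
1 ÷ 2 = 0 remainder 1
Reading remainders bottom to top: 11100010



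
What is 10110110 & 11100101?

AND: 1 only when both bits are 1
  10110110
& 11100101
----------
  10100100
Decimal: 182 & 229 = 164



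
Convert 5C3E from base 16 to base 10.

Expand by place value (powers of 16):
Digit values: C = 12, E = 14
5C3E = 5 × 16^3 + 12 × 16^2 + 3 × 16^1 + 14 × 16^0
= 5 × 4096 + 12 × 256 + 3 × 16 + 14 × 1
= 20480 + 3072 + 48 + 14
= 23614



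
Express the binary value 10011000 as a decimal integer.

Sum of powers of 2 for each 1-bit:
2^3 + 2^4 + 2^7
= 8 + 16 + 128
= 152



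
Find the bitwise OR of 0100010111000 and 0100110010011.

OR: 1 when either bit is 1
  0100010111000
| 0100110010011
---------------
  0100110111011
Decimal: 2232 | 2451 = 2491



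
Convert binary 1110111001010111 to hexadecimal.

Group into 4-bit nibbles from right:
  1110 = E
  1110 = E
  0101 = 5
  0111 = 7
Result: EE57



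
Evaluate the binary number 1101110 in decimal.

Sum of powers of 2 for each 1-bit:
2^1 + 2^2 + 2^3 + 2^5 + 2^6
= 2 + 4 + 8 + 32 + 64
= 110



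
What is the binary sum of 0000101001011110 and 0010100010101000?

Add column by column from the right: bit + bit + carry-in; write the sum mod 2, carry 1 when the sum is 2 or 3.
carry:  0001000111110000
        0000101001011110
+       0010100010101000
------------------------
       00011001100000110
(the carry out of the leftmost column, 0, becomes the leading bit)
Decimal check:
  0000101001011110 = 2048 + 512 + 64 + 16 + 8 + 4 + 2 = 2654
  0010100010101000 = 8192 + 2048 + 128 + 32 + 8 = 10408
  2654 + 10408 = 13062, and 00011001100000110 = 8192 + 4096 + 512 + 256 + 4 + 2 = 13062 ✓



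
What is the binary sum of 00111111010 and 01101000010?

Add column by column from the right: bit + bit + carry-in; write the sum mod 2, carry 1 when the sum is 2 or 3.
carry:  11110000100
        00111111010
+       01101000010
-------------------
       010100111100
(the carry out of the leftmost column, 0, becomes the leading bit)
Decimal check:
  00111111010 = 256 + 128 + 64 + 32 + 16 + 8 + 2 = 506
  01101000010 = 512 + 256 + 64 + 2 = 834
  506 + 834 = 1340, and 010100111100 = 1024 + 256 + 32 + 16 + 8 + 4 = 1340 ✓



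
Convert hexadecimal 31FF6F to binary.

Convert each hex digit to 4 bits:
  3 = 0011
  1 = 0001
  F = 1111
  F = 1111
  6 = 0110
  F = 1111
Concatenate: 001100011111111101101111



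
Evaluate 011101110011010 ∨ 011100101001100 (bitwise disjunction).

OR: 1 when either bit is 1
  011101110011010
| 011100101001100
-----------------
  011101111011110
Decimal: 15258 | 14668 = 15326



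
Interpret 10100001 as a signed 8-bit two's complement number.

Binary: 10100001
Sign bit: 1 (negative)
Invert: 01011110
Add 1:  01011111
Magnitude: 01011111 = 64 + 16 + 8 + 4 + 2 + 1 = 95
Value: -95



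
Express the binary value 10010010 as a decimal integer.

Sum of powers of 2 for each 1-bit:
2^1 + 2^4 + 2^7
= 2 + 16 + 128
= 146



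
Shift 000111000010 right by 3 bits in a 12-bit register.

Original: 000111000010 (decimal 450)
Shift right by 3 positions
Drop the 3 low bits; fill with zeros on the left
Result: 000000111000 (decimal 56)
Equivalent: 450 >> 3 = 450 ÷ 2^3 = 56



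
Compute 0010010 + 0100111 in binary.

Add column by column from the right: bit + bit + carry-in; write the sum mod 2, carry 1 when the sum is 2 or 3.
carry:  0001100
        0010010
+       0100111
---------------
       00111001
(the carry out of the leftmost column, 0, becomes the leading bit)
Decimal check:
  0010010 = 16 + 2 = 18
  0100111 = 32 + 4 + 2 + 1 = 39
  18 + 39 = 57, and 00111001 = 32 + 16 + 8 + 1 = 57 ✓



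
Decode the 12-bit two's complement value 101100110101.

Binary: 101100110101
Sign bit: 1 (negative)
Invert: 010011001010
Add 1:  010011001011
Magnitude: 010011001011 = 1024 + 128 + 64 + 8 + 2 + 1 = 1227
Value: -1227



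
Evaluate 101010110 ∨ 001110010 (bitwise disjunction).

OR: 1 when either bit is 1
  101010110
| 001110010
-----------
  101110110
Decimal: 342 | 114 = 374



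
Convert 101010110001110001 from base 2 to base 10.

Sum of powers of 2 for each 1-bit:
2^0 + 2^4 + 2^5 + 2^6 + 2^10 + 2^11 + 2^13 + 2^15 + 2^17
= 1 + 16 + 32 + 64 + 1024 + 2048 + 8192 + 32768 + 131072
= 175217



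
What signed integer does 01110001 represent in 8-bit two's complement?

Binary: 01110001
Sign bit: 0 (non-negative)
Read directly as an unsigned value:
01110001 = 64 + 32 + 16 + 1 = 113
Value: 113



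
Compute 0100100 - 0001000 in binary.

Method 1 - Direct subtraction (column by column from the right: bit − bit − borrow-in; if negative, add 2 and borrow 1 from the next column):
borrow: 0110000
        0100100
-       0001000
---------------
        0011100

Method 2 - Add two's complement:
Two's complement of 0001000: invert → 1110111, add 1 → 1111000
  0100100
+ 1111000
---------
 10011100  (end carry out of the top bit = 1)
Discarding the end carry: 0011100
Decimal check:
  0100100 = 32 + 4 = 36
  0001000 = 8
  36 - 8 = 28, and 0011100 = 16 + 8 + 4 = 28 ✓



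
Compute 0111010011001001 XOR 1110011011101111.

XOR: 1 when bits differ
  0111010011001001
^ 1110011011101111
------------------
  1001001000100110
Decimal: 29897 ^ 59119 = 37414



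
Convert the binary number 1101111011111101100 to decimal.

Sum of powers of 2 for each 1-bit:
2^2 + 2^3 + 2^5 + 2^6 + 2^7 + 2^8 + 2^9 + 2^10 + 2^12 + 2^13 + 2^14 + 2^15 + 2^17 + 2^18
= 4 + 8 + 32 + 64 + 128 + 256 + 512 + 1024 + 4096 + 8192 + 16384 + 32768 + 131072 + 262144
= 456684



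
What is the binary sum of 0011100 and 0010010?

Add column by column from the right: bit + bit + carry-in; write the sum mod 2, carry 1 when the sum is 2 or 3.
carry:  0100000
        0011100
+       0010010
---------------
       00101110
(the carry out of the leftmost column, 0, becomes the leading bit)
Decimal check:
  0011100 = 16 + 8 + 4 = 28
  0010010 = 16 + 2 = 18
  28 + 18 = 46, and 00101110 = 32 + 8 + 4 + 2 = 46 ✓



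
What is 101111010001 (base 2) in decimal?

Sum of powers of 2 for each 1-bit:
2^0 + 2^4 + 2^6 + 2^7 + 2^8 + 2^9 + 2^11
= 1 + 16 + 64 + 128 + 256 + 512 + 2048
= 3025



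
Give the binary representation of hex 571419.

Convert each hex digit to 4 bits:
  5 = 0101
  7 = 0111
  1 = 0001
  4 = 0100
  1 = 0001
  9 = 1001
Concatenate: 010101110001010000011001



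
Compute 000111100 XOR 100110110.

XOR: 1 when bits differ
  000111100
^ 100110110
-----------
  100001010
Decimal: 60 ^ 310 = 266



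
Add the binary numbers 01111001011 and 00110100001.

Add column by column from the right: bit + bit + carry-in; write the sum mod 2, carry 1 when the sum is 2 or 3.
carry:  11100000110
        01111001011
+       00110100001
-------------------
       010101101100
(the carry out of the leftmost column, 0, becomes the leading bit)
Decimal check:
  01111001011 = 512 + 256 + 128 + 64 + 8 + 2 + 1 = 971
  00110100001 = 256 + 128 + 32 + 1 = 417
  971 + 417 = 1388, and 010101101100 = 1024 + 256 + 64 + 32 + 8 + 4 = 1388 ✓



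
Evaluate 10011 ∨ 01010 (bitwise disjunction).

OR: 1 when either bit is 1
  10011
| 01010
-------
  11011
Decimal: 19 | 10 = 27



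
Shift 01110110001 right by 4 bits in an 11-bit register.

Original: 01110110001 (decimal 945)
Shift right by 4 positions
Drop the 4 low bits; fill with zeros on the left
Result: 00000111011 (decimal 59)
Equivalent: 945 >> 4 = 945 ÷ 2^4 = 59



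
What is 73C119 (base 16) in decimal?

Expand by place value (powers of 16):
Digit values: C = 12
73C119 = 7 × 16^5 + 3 × 16^4 + 12 × 16^3 + 1 × 16^2 + 1 × 16^1 + 9 × 16^0
= 7 × 1048576 + 3 × 65536 + 12 × 4096 + 1 × 256 + 1 × 16 + 9 × 1
= 7340032 + 196608 + 49152 + 256 + 16 + 9
= 7586073



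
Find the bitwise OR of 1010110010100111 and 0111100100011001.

OR: 1 when either bit is 1
  1010110010100111
| 0111100100011001
------------------
  1111110110111111
Decimal: 44199 | 31001 = 64959

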